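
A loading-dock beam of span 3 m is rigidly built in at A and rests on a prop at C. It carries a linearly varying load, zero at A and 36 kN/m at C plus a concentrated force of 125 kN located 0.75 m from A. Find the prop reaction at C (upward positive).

Take the reaction at C as the redundant and release it; the primary structure is a cantilever fixed at A.
Downward deflection at the released point C due to the loads:
  triangular load, peak 36 at the free end: 11w₀L⁴/(120EI) = 267.3/EI
  point load 125 at a = 0.75: Pa²(3L − a)/(6EI) = 96.68/EI
  δ_0 = 364/EI
Flexibility coefficient — unit upward force at C: δ_{CC} = L³/(3EI) = 9/EI.
The prop prevents deflection at C: R_C = δ_0/δ_{CC} = 364/9 = 40.44 kN.

R_C = 40.44 kN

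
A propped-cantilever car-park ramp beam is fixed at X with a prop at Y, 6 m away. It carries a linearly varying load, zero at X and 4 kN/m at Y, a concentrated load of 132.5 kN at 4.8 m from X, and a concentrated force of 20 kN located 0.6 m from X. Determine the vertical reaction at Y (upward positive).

Choose R_Y as the redundant. The primary structure is the cantilever fixed at X.
Downward deflection at the released point Y due to the loads:
  triangular load, peak 4 at the free end: 11w₀L⁴/(120EI) = 475.2/EI
  point load 132.5 at a = 4.8: Pa²(3L − a)/(6EI) = 6716/EI
  point load 20 at a = 0.6: Pa²(3L − a)/(6EI) = 20.88/EI
  δ_0 = 7212/EI
Tip deflection under a unit load at Y: L³/(3EI) = 72/EI.
Compatibility at Y: δ_0 − R_Y·δ_{YY} = 0, so R_Y = 7212/72 = 100.2 kN.

R_Y = 100.2 kN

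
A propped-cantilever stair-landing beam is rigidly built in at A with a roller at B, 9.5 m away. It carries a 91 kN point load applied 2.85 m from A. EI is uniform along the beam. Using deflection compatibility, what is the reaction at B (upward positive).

Choose R_B as the redundant. The primary structure is the cantilever fixed at A.
Deflection at B on the released cantilever, summing each load's contribution:
  point load 91 at a = 2.85: Pa²(3L − a)/(6EI) = 3160/EI
Flexibility coefficient — unit upward force at B: δ_{BB} = L³/(3EI) = 285.8/EI.
The prop prevents deflection at B: R_B = δ_0/δ_{BB} = 3160/285.8 = 11.06 kN.

R_B = 11.06 kN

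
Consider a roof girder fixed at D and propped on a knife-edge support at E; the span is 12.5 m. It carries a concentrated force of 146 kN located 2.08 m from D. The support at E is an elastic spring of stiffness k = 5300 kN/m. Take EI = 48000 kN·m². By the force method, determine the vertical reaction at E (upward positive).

R_E = 5.649 kN

Take the reaction at E as the redundant and release it; the primary structure is a cantilever fixed at D.
Downward deflection at the released point E due to the loads:
  point load 146 at a = 2.08: Pa²(3L − a)/(6EI) = 3729/EI
Tip deflection under a unit load at E: L³/(3EI) = 651/EI.
With EI = 48000 kN·m²: δ_0 = 0.077685 m and δ_{EE} = 0.013563 m/kN.
Compatibility — the spring shortens by R_E/k under the reaction it provides: δ_0 − R_E·δ_{EE} = R_E/k. With 1/k = 0.000189 m/kN, R_E = δ_0 / (δ_{EE} + 1/k) = 0.077685 / (0.013563 + 0.000189) = 5.649 kN.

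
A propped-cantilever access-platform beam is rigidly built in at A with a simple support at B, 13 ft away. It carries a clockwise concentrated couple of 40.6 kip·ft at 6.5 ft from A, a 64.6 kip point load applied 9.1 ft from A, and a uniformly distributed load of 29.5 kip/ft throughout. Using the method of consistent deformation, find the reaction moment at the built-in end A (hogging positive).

M_A = 732.7 kip·ft

Take the reaction at B as the redundant and release it; the primary structure is a cantilever fixed at A.
Free-end deflection of the primary structure under the applied loading (downward +):
  clockwise couple 40.6 at a = 6.5: M₀a(2L − a)/(2EI) = 2573/EI
  point load 64.6 at a = 9.1: Pa²(3L − a)/(6EI) = 26658/EI
  UDL 29.5: wL⁴/(8EI) = 105319/EI
  δ_0 = 134550/EI
Tip deflection under a unit load at B: L³/(3EI) = 732.3/EI.
The prop prevents deflection at B: R_B = δ_0/δ_{BB} = 134550/732.3 = 183.7 kip.
Moment equilibrium about A: M_A = Σ(load moments about A) − R_B·L = 3121 − 183.7×13 = 732.7 kip·ft.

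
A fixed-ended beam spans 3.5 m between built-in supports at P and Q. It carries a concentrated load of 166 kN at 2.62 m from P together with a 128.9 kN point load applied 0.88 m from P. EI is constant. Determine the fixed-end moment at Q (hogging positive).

M_Q = 103.2 kN·m

Take the two fixed-end moments M_P, M_Q as redundants; the released structure is the simple span PQ.
On the primary (simply-supported) span, the end slopes from the loading are:
  at P: point load 166 at a = 2.62: Pab(L + b)/(6LEI) = 79.83/EI
  at Q: point load 166 at a = 2.62: Pab(L + a)/(6LEI) = 111.5/EI
  at P: point load 128.9 at a = 0.88: Pab(L + b)/(6LEI) = 86.61/EI
  at Q: point load 128.9 at a = 0.88: Pab(L + a)/(6LEI) = 61.99/EI
  θ_P0 = 166.4/EI,  θ_Q0 = 173.5/EI
Flexibility coefficients: a unit moment at one end gives L/(3EI) there and L/(6EI) at the far end, so f₁₁ = f₂₂ = 1.167/EI and f₁₂ = f₂₁ = 0.5833/EI.
Compatibility — zero rotation at each built-in end:
  1.167 M_P + 0.5833 M_Q = 166.4
  0.5833 M_P + 1.167 M_Q = 173.5
Solving the pair gives M_P = 91.06 kN·m and M_Q = 103.2 kN·m (hogging).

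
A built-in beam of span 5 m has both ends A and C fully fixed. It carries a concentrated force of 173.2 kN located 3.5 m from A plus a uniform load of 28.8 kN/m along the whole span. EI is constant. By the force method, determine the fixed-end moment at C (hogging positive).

Take the two fixed-end moments M_A, M_C as redundants; the released structure is the simple span AC.
Simple-span end rotations at A and C under the given loads:
  at A: point load 173.2 at a = 3.5: Pab(L + b)/(6LEI) = 197/EI
  at C: point load 173.2 at a = 3.5: Pab(L + a)/(6LEI) = 257.6/EI
  at A: UDL 28.8: wL³/(24EI) = 150/EI
  at C: UDL 28.8: wL³/(24EI) = 150/EI
  θ_A0 = 347/EI,  θ_C0 = 407.6/EI
Flexibility coefficients: a unit moment at one end gives L/(3EI) there and L/(6EI) at the far end, so f₁₁ = f₂₂ = 1.667/EI and f₁₂ = f₂₁ = 0.8333/EI.
Compatibility — zero rotation at each built-in end:
  1.667 M_A + 0.8333 M_C = 347
  0.8333 M_A + 1.667 M_C = 407.6
Solving the pair gives M_A = 114.6 kN·m and M_C = 187.3 kN·m (hogging).

M_C = 187.3 kN·m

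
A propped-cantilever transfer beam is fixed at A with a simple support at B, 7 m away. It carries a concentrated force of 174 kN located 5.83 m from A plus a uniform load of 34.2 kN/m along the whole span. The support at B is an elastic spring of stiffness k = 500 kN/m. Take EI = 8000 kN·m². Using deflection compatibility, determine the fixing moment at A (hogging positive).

Take the reaction at B as the redundant and release it; the primary structure is a cantilever fixed at A.
Primary-structure tip deflection at B by superposition:
  point load 174 at a = 5.83: Pa²(3L − a)/(6EI) = 14953/EI
  UDL 34.2: wL⁴/(8EI) = 10264/EI
  δ_0 = 25217/EI
Flexibility coefficient — unit upward force at B: δ_{BB} = L³/(3EI) = 114.3/EI.
With EI = 8000 kN·m²: δ_0 = 3.1521 m and δ_{BB} = 0.014292 m/kN.
Compatibility — the spring shortens by R_B/k under the reaction it provides: δ_0 − R_B·δ_{BB} = R_B/k. With 1/k = 0.002 m/kN, R_B = δ_0 / (δ_{BB} + 1/k) = 3.1521 / (0.014292 + 0.002) = 193.5 kN.
Moment equilibrium about A: M_A = Σ(load moments about A) − R_B·L = 1852 − 193.5×7 = 498 kN·m.

M_A = 498 kN·m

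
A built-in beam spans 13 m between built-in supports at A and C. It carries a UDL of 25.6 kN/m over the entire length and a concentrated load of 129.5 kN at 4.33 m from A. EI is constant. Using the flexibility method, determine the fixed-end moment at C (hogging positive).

M_C = 485.1 kN·m

Take the two fixed-end moments M_A, M_C as redundants; the released structure is the simple span AC.
Simple-span end rotations at A and C under the given loads:
  at A: UDL 25.6: wL³/(24EI) = 2343/EI
  at C: UDL 25.6: wL³/(24EI) = 2343/EI
  at A: point load 129.5 at a = 4.33: Pab(L + b)/(6LEI) = 1351/EI
  at C: point load 129.5 at a = 4.33: Pab(L + a)/(6LEI) = 1080/EI
  θ_A0 = 3694/EI,  θ_C0 = 3424/EI
Flexibility coefficients: a unit moment at one end gives L/(3EI) there and L/(6EI) at the far end, so f₁₁ = f₂₂ = 4.333/EI and f₁₂ = f₂₁ = 2.167/EI.
Compatibility — zero rotation at each built-in end:
  4.333 M_A + 2.167 M_C = 3694
  2.167 M_A + 4.333 M_C = 3424
Solving the pair gives M_A = 609.9 kN·m and M_C = 485.1 kN·m (hogging).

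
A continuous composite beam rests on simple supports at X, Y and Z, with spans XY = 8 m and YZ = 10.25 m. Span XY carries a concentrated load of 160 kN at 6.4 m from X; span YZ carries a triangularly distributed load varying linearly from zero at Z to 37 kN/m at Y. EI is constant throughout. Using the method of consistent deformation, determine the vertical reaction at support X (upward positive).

R_X = 3.706 kN

Take M_Y as the redundant. Released structure: two simple spans XY and YZ with a hinge at Y.
Rotations at Y on the released spans (each span's end-slope, ×1/EI):
  span XY: point load 160 at a = 6.4: Pab(L + a)/(6LEI) = 491.5/EI
  span YZ: triangular load, peak 37: w₀L³/(45EI) = 885.4/EI
  relative rotation θ_0 = (491.5 + 885.4)/EI = 1377/EI
A unit hogging moment at Y produces rotation L₁/(3EI) + L₂/(3EI) = 6.083/EI.
Compatibility: M_Y·(L₁+L₂)/(3EI) = θ_0, giving M_Y = 226.4 kN·m (hogging).
Span XY, ΣM about X with M_Y applied at Y: R_Y^{XY}·8 = 1024 + 226.4, so R_Y^{XY} = 156.3 kN and R_X = 160 − 156.3 = 3.706 kN.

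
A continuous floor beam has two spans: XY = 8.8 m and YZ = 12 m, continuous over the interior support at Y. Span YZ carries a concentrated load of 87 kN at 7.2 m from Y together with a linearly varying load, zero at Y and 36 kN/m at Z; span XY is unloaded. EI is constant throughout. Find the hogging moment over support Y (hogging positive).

M_Y = 275.6 kN·m

Insert a hinge at Y; M_Y is the redundant, and each span becomes simply supported.
Discontinuity in slope at Y on the released structure — sum the simple-span end rotations:
  span YZ: point load 87 at a = 7.2: Pab(L + b)/(6LEI) = 701.6/EI
  span YZ: triangular load, peak 36: 7w₀L³/(360EI) = 1210/EI
  relative rotation θ_0 = (0 + 1911)/EI = 1911/EI
A unit hogging moment at Y produces rotation L₁/(3EI) + L₂/(3EI) = 6.933/EI.
Slope continuity at Y: θ_0 = M_Y·6.933/EI, so M_Y = 1911/6.933 = 275.6 kN·m (hogging).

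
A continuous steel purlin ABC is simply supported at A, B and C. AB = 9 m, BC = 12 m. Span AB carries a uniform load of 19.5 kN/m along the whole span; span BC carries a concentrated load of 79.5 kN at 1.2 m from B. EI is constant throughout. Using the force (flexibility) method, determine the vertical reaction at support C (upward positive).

Take M_B as the redundant. Released structure: two simple spans AB and BC with a hinge at B.
Rotations at B on the released spans (each span's end-slope, ×1/EI):
  span AB: UDL 19.5: wL³/(24EI) = 592.3/EI
  span BC: point load 79.5 at a = 1.2: Pab(L + b)/(6LEI) = 326.3/EI
  relative rotation θ_0 = (592.3 + 326.3)/EI = 918.6/EI
A unit hogging moment at B produces rotation L₁/(3EI) + L₂/(3EI) = 7/EI.
Slope continuity at B: θ_0 = M_B·7/EI, so M_B = 918.6/7 = 131.2 kN·m (hogging).
Span BC, ΣM about C: R_B^{BC}·12 = 858.6 + 131.2, so R_B^{BC} = 82.49 kN and R_C = 79.5 − 82.49 = -2.985 kN.

R_C = -2.985 kN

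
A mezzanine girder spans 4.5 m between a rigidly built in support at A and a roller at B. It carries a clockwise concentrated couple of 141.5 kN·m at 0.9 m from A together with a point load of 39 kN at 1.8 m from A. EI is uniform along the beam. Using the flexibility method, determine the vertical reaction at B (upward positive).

R_B = 25.09 kN

Choose R_B as the redundant. The primary structure is the cantilever fixed at A.
Downward deflection at the released point B due to the loads:
  clockwise couple 141.5 at a = 0.9: M₀a(2L − a)/(2EI) = 515.8/EI
  point load 39 at a = 1.8: Pa²(3L − a)/(6EI) = 246.4/EI
  δ_0 = 762.2/EI
Tip deflection under a unit load at B: L³/(3EI) = 30.38/EI.
The prop prevents deflection at B: R_B = δ_0/δ_{BB} = 762.2/30.38 = 25.09 kN.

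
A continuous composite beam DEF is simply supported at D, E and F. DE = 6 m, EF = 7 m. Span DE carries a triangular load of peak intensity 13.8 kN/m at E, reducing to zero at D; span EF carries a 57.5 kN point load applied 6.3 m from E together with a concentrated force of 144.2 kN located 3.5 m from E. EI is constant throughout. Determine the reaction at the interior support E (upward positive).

Take M_E as the redundant. Released structure: two simple spans DE and EF with a hinge at E.
Rotations at E on the released spans (each span's end-slope, ×1/EI):
  span DE: triangular load, peak 13.8: w₀L³/(45EI) = 66.24/EI
  span EF: point load 57.5 at a = 6.3: Pab(L + b)/(6LEI) = 46.49/EI
  span EF: point load 144.2 at a = 3.5: Pab(L + b)/(6LEI) = 441.6/EI
  relative rotation θ_0 = (66.24 + 488.1)/EI = 554.3/EI
A unit hogging moment at E produces rotation L₁/(3EI) + L₂/(3EI) = 4.333/EI.
Slope continuity at E: θ_0 = M_E·4.333/EI, so M_E = 554.3/4.333 = 127.9 kN·m (hogging).
Span DE, ΣM about D with M_E applied at E: R_E^{DE}·6 = 165.6 + 127.9, so R_E^{DE} = 48.92 kN and R_D = 41.4 − 48.92 = -7.521 kN.
Span EF, ΣM about F: R_E^{EF}·7 = 545 + 127.9, so R_E^{EF} = 96.12 kN and R_F = 201.7 − 96.12 = 105.6 kN.
R_E = 48.92 + 96.12 = 145 kN.

R_E = 145 kN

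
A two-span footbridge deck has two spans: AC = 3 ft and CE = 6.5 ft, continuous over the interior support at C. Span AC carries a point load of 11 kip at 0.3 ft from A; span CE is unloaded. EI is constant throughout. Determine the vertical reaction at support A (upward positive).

R_A = 9.728 kip

Take M_C as the redundant. Released structure: two simple spans AC and CE with a hinge at C.
End slopes at the hinge C, treating each span as simply supported:
  span AC: point load 11 at a = 0.3: Pab(L + a)/(6LEI) = 1.633/EI
  relative rotation θ_0 = (1.633 + 0)/EI = 1.633/EI
A unit hogging moment at C produces rotation L₁/(3EI) + L₂/(3EI) = 3.167/EI.
Slope continuity at C: θ_0 = M_C·3.167/EI, so M_C = 1.633/3.167 = 0.5158 kip·ft (hogging).
Span AC, ΣM about A with M_C applied at C: R_C^{AC}·3 = 3.3 + 0.5158, so R_C^{AC} = 1.272 kip and R_A = 11 − 1.272 = 9.728 kip.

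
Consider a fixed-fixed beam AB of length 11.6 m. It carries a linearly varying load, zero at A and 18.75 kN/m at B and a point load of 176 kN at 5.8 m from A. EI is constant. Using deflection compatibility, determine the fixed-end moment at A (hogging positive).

Take the two fixed-end moments M_A, M_B as redundants; the released structure is the simple span AB.
Simple-span end rotations at A and B under the given loads:
  at A: triangular load, peak 18.75: 7w₀L³/(360EI) = 569.1/EI
  at B: triangular load, peak 18.75: w₀L³/(45EI) = 650.4/EI
  at A: point load 176 at a = 5.8: Pab(L + b)/(6LEI) = 1480/EI
  at B: point load 176 at a = 5.8: Pab(L + a)/(6LEI) = 1480/EI
  θ_A0 = 2049/EI,  θ_B0 = 2131/EI
Flexibility coefficients: a unit moment at one end gives L/(3EI) there and L/(6EI) at the far end, so f₁₁ = f₂₂ = 3.867/EI and f₁₂ = f₂₁ = 1.933/EI.
Compatibility — zero rotation at each built-in end:
  3.867 M_A + 1.933 M_B = 2049
  1.933 M_A + 3.867 M_B = 2131
Solving the pair gives M_A = 339.3 kN·m and M_B = 381.4 kN·m (hogging).

M_A = 339.3 kN·m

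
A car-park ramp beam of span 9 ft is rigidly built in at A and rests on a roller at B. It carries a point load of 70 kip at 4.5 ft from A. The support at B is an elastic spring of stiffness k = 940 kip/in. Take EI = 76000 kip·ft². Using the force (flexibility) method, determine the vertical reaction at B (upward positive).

R_B = 21.28 kip

Take the reaction at B as the redundant and release it; the primary structure is a cantilever fixed at A.
Free-end deflection of the primary structure under the applied loading (downward +):
  point load 70 at a = 4.5: Pa²(3L − a)/(6EI) = 5316/EI
Flexibility coefficient — unit upward force at B: δ_{BB} = L³/(3EI) = 243/EI.
With EI = 76000 kip·ft²: δ_0 = 0.069942 ft and δ_{BB} = 0.003197 ft/kip.
Compatibility — the spring shortens by R_B/k under the reaction it provides: δ_0 − R_B·δ_{BB} = R_B/k. With 1/k = 1/(940×12) ft/kip = 0.000089 ft/kip, R_B = δ_0 / (δ_{BB} + 1/k) = 0.069942 / (0.003197 + 0.000089) = 21.28 kip.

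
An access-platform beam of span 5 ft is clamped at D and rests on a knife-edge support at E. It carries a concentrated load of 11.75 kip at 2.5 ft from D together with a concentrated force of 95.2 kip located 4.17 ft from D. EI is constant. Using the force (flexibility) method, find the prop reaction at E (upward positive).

Take the reaction at E as the redundant and release it; the primary structure is a cantilever fixed at D.
Primary-structure tip deflection at E by superposition:
  point load 11.75 at a = 2.5: Pa²(3L − a)/(6EI) = 153/EI
  point load 95.2 at a = 4.17: Pa²(3L − a)/(6EI) = 2988/EI
  δ_0 = 3141/EI
Tip deflection under a unit load at E: L³/(3EI) = 41.67/EI.
The prop prevents deflection at E: R_E = δ_0/δ_{EE} = 3141/41.67 = 75.38 kip.

R_E = 75.38 kip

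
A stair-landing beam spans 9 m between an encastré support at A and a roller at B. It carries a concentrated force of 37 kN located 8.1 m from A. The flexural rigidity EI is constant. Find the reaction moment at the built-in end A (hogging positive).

M_A = 16.48 kN·m

Release the roller at B. Primary structure: cantilever fixed at A.
Deflection at B on the released cantilever, summing each load's contribution:
  point load 37 at a = 8.1: Pa²(3L − a)/(6EI) = 7647/EI
Flexibility coefficient — unit upward force at B: δ_{BB} = L³/(3EI) = 243/EI.
The prop prevents deflection at B: R_B = δ_0/δ_{BB} = 7647/243 = 31.47 kN.
Moment equilibrium about A: M_A = Σ(load moments about A) − R_B·L = 299.7 − 31.47×9 = 16.48 kN·m.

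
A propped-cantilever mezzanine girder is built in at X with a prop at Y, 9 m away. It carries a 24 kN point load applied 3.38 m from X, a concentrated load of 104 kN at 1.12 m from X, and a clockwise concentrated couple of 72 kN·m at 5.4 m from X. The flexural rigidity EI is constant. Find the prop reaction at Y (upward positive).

R_Y = 16.84 kN

Release the roller at Y. Primary structure: cantilever fixed at X.
Free-end deflection of the primary structure under the applied loading (downward +):
  point load 24 at a = 3.38: Pa²(3L − a)/(6EI) = 1079/EI
  point load 104 at a = 1.12: Pa²(3L − a)/(6EI) = 562.7/EI
  clockwise couple 72 at a = 5.4: M₀a(2L − a)/(2EI) = 2449/EI
  δ_0 = 4092/EI
Tip deflection under a unit load at Y: L³/(3EI) = 243/EI.
Compatibility at Y: δ_0 − R_Y·δ_{YY} = 0, so R_Y = 4092/243 = 16.84 kN.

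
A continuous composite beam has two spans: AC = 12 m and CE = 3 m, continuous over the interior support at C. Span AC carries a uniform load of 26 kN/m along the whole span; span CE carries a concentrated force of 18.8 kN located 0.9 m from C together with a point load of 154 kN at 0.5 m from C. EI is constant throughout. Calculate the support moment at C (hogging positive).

M_C = 388.2 kN·m

Insert a hinge at C; M_C is the redundant, and each span becomes simply supported.
End slopes at the hinge C, treating each span as simply supported:
  span AC: UDL 26: wL³/(24EI) = 1872/EI
  span CE: point load 18.8 at a = 0.9: Pab(L + b)/(6LEI) = 10.07/EI
  span CE: point load 154 at a = 0.5: Pab(L + b)/(6LEI) = 58.82/EI
  relative rotation θ_0 = (1872 + 68.89)/EI = 1941/EI
A unit hogging moment at C produces rotation L₁/(3EI) + L₂/(3EI) = 5/EI.
Compatibility: M_C·(L₁+L₂)/(3EI) = θ_0, giving M_C = 388.2 kN·m (hogging).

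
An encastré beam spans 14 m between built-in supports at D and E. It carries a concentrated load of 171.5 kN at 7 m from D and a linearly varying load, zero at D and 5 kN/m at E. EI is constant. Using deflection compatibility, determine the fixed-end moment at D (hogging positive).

M_D = 332.8 kN·m

Take the two fixed-end moments M_D, M_E as redundants; the released structure is the simple span DE.
Simple-span end rotations at D and E under the given loads:
  at D: point load 171.5 at a = 7: Pab(L + b)/(6LEI) = 2101/EI
  at E: point load 171.5 at a = 7: Pab(L + a)/(6LEI) = 2101/EI
  at D: triangular load, peak 5: 7w₀L³/(360EI) = 266.8/EI
  at E: triangular load, peak 5: w₀L³/(45EI) = 304.9/EI
  θ_D0 = 2368/EI,  θ_E0 = 2406/EI
Flexibility coefficients: a unit moment at one end gives L/(3EI) there and L/(6EI) at the far end, so f₁₁ = f₂₂ = 4.667/EI and f₁₂ = f₂₁ = 2.333/EI.
Compatibility — zero rotation at each built-in end:
  4.667 M_D + 2.333 M_E = 2368
  2.333 M_D + 4.667 M_E = 2406
Solving the pair gives M_D = 332.8 kN·m and M_E = 349.1 kN·m (hogging).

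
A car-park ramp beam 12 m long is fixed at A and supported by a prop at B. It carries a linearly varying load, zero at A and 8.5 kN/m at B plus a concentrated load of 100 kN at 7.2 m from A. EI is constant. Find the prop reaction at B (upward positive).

Take the reaction at B as the redundant and release it; the primary structure is a cantilever fixed at A.
Free-end deflection of the primary structure under the applied loading (downward +):
  triangular load, peak 8.5 at the free end: 11w₀L⁴/(120EI) = 16157/EI
  point load 100 at a = 7.2: Pa²(3L − a)/(6EI) = 24883/EI
  δ_0 = 41040/EI
Flexibility coefficient — unit upward force at B: δ_{BB} = L³/(3EI) = 576/EI.
Compatibility at B: δ_0 − R_B·δ_{BB} = 0, so R_B = 41040/576 = 71.25 kN.

R_B = 71.25 kN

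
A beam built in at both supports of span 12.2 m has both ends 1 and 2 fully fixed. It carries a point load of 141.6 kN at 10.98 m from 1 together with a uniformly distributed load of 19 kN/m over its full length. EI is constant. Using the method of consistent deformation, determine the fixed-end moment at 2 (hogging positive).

Release both end moments; the primary structure is a simply-supported span 12 with redundants M_1 and M_2.
On the primary (simply-supported) span, the end slopes from the loading are:
  at 1: point load 141.6 at a = 10.98: Pab(L + b)/(6LEI) = 347.7/EI
  at 2: point load 141.6 at a = 10.98: Pab(L + a)/(6LEI) = 600.7/EI
  at 1: UDL 19: wL³/(24EI) = 1438/EI
  at 2: UDL 19: wL³/(24EI) = 1438/EI
  θ_10 = 1785/EI,  θ_20 = 2038/EI
Flexibility coefficients: a unit moment at one end gives L/(3EI) there and L/(6EI) at the far end, so f₁₁ = f₂₂ = 4.067/EI and f₁₂ = f₂₁ = 2.033/EI.
Compatibility — zero rotation at each built-in end:
  4.067 M_1 + 2.033 M_2 = 1785
  2.033 M_1 + 4.067 M_2 = 2038
Solving the pair gives M_1 = 251.2 kN·m and M_2 = 375.6 kN·m (hogging).

M_2 = 375.6 kN·m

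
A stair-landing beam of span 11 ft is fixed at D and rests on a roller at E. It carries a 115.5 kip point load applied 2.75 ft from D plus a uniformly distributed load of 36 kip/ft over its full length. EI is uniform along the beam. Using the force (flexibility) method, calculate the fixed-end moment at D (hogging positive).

M_D = 752.9 kip·ft

Take the reaction at E as the redundant and release it; the primary structure is a cantilever fixed at D.
Downward deflection at the released point E due to the loads:
  point load 115.5 at a = 2.75: Pa²(3L − a)/(6EI) = 4404/EI
  UDL 36: wL⁴/(8EI) = 65884/EI
  δ_0 = 70288/EI
Flexibility coefficient — unit upward force at E: δ_{EE} = L³/(3EI) = 443.7/EI.
The prop prevents deflection at E: R_E = δ_0/δ_{EE} = 70288/443.7 = 158.4 kip.
Moment equilibrium about D: M_D = Σ(load moments about D) − R_E·L = 2496 − 158.4×11 = 752.9 kip·ft.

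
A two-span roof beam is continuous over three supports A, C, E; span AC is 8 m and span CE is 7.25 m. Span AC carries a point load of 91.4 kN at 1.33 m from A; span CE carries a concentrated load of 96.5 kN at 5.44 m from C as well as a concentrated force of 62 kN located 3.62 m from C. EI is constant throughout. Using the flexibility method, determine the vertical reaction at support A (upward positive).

Insert a hinge at C; M_C is the redundant, and each span becomes simply supported.
End slopes at the hinge C, treating each span as simply supported:
  span AC: point load 91.4 at a = 1.33: Pab(L + a)/(6LEI) = 157.6/EI
  span CE: point load 96.5 at a = 5.44: Pab(L + b)/(6LEI) = 197.9/EI
  span CE: point load 62 at a = 3.62: Pab(L + b)/(6LEI) = 203.8/EI
  relative rotation θ_0 = (157.6 + 401.7)/EI = 559.3/EI
A unit hogging moment at C produces rotation L₁/(3EI) + L₂/(3EI) = 5.083/EI.
Compatibility: M_C·(L₁+L₂)/(3EI) = θ_0, giving M_C = 110 kN·m (hogging).
Span AC, ΣM about A with M_C applied at C: R_C^{AC}·8 = 121.6 + 110, so R_C^{AC} = 28.95 kN and R_A = 91.4 − 28.95 = 62.45 kN.

R_A = 62.45 kN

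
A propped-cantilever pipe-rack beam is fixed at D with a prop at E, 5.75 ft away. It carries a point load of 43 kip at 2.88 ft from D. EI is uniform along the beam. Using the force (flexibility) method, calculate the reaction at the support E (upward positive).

R_E = 13.48 kip

Remove the prop at E; the released (primary) structure is a cantilever built in at D.
Primary-structure tip deflection at E by superposition:
  point load 43 at a = 2.88: Pa²(3L − a)/(6EI) = 854.2/EI
Tip deflection under a unit load at E: L³/(3EI) = 63.37/EI.
Compatibility at E: δ_0 − R_E·δ_{EE} = 0, so R_E = 854.2/63.37 = 13.48 kip.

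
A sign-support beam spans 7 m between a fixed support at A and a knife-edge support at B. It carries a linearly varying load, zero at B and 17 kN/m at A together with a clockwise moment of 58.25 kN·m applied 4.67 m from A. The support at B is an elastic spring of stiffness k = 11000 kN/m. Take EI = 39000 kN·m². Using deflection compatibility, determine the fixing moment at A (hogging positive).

M_A = 40.93 kN·m

Remove the prop at B; the released (primary) structure is a cantilever built in at A.
Primary-structure tip deflection at B by superposition:
  triangular load, peak 17 at the fixed end: w₀L⁴/(30EI) = 1361/EI
  clockwise couple 58.25 at a = 4.67: M₀a(2L − a)/(2EI) = 1269/EI
  δ_0 = 2630/EI
Tip deflection under a unit load at B: L³/(3EI) = 114.3/EI.
With EI = 39000 kN·m²: δ_0 = 0.067425 m and δ_{BB} = 0.002932 m/kN.
Compatibility — the spring shortens by R_B/k under the reaction it provides: δ_0 − R_B·δ_{BB} = R_B/k. With 1/k = 0.000091 m/kN, R_B = δ_0 / (δ_{BB} + 1/k) = 0.067425 / (0.002932 + 0.000091) = 22.31 kN.
Moment equilibrium about A: M_A = Σ(load moments about A) − R_B·L = 197.1 − 22.31×7 = 40.93 kN·m.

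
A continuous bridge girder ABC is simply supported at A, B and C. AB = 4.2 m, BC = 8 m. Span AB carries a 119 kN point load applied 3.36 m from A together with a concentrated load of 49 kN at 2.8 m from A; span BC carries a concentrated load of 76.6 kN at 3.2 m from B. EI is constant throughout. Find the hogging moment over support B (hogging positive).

Take M_B as the redundant. Released structure: two simple spans AB and BC with a hinge at B.
End slopes at the hinge B, treating each span as simply supported:
  span AB: point load 119 at a = 3.36: Pab(L + a)/(6LEI) = 100.8/EI
  span AB: point load 49 at a = 2.8: Pab(L + a)/(6LEI) = 53.36/EI
  span BC: point load 76.6 at a = 3.2: Pab(L + b)/(6LEI) = 313.8/EI
  relative rotation θ_0 = (154.1 + 313.8)/EI = 467.9/EI
A unit hogging moment at B produces rotation L₁/(3EI) + L₂/(3EI) = 4.067/EI.
Compatibility: M_B·(L₁+L₂)/(3EI) = θ_0, giving M_B = 115 kN·m (hogging).

M_B = 115 kN·m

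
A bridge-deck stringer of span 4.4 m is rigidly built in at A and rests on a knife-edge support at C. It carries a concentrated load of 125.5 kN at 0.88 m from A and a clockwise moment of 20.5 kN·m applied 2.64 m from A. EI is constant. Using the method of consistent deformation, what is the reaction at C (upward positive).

Choose R_C as the redundant. The primary structure is the cantilever fixed at A.
Primary-structure tip deflection at C by superposition:
  point load 125.5 at a = 0.88: Pa²(3L − a)/(6EI) = 199.6/EI
  clockwise couple 20.5 at a = 2.64: M₀a(2L − a)/(2EI) = 166.7/EI
  δ_0 = 366.2/EI
Flexibility coefficient — unit upward force at C: δ_{CC} = L³/(3EI) = 28.39/EI.
The prop prevents deflection at C: R_C = δ_0/δ_{CC} = 366.2/28.39 = 12.9 kN.

R_C = 12.9 kN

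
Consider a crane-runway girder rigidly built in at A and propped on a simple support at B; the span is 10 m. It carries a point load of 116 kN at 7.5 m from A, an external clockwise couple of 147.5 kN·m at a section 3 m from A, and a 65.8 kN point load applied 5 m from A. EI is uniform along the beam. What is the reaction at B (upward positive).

Choose R_B as the redundant. The primary structure is the cantilever fixed at A.
Free-end deflection of the primary structure under the applied loading (downward +):
  point load 116 at a = 7.5: Pa²(3L − a)/(6EI) = 24469/EI
  clockwise couple 147.5 at a = 3: M₀a(2L − a)/(2EI) = 3761/EI
  point load 65.8 at a = 5: Pa²(3L − a)/(6EI) = 6854/EI
  δ_0 = 35084/EI
Flexibility coefficient — unit upward force at B: δ_{BB} = L³/(3EI) = 333.3/EI.
The prop prevents deflection at B: R_B = δ_0/δ_{BB} = 35084/333.3 = 105.3 kN.

R_B = 105.3 kN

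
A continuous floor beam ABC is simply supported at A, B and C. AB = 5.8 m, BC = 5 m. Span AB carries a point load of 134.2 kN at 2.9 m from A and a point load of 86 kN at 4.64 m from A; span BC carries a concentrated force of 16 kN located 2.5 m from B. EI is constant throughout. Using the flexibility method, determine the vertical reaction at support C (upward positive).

Insert a hinge at B; M_B is the redundant, and each span becomes simply supported.
Rotations at B on the released spans (each span's end-slope, ×1/EI):
  span AB: point load 134.2 at a = 2.9: Pab(L + a)/(6LEI) = 282.2/EI
  span AB: point load 86 at a = 4.64: Pab(L + a)/(6LEI) = 138.9/EI
  span BC: point load 16 at a = 2.5: Pab(L + b)/(6LEI) = 25/EI
  relative rotation θ_0 = (421 + 25)/EI = 446/EI
A unit hogging moment at B produces rotation L₁/(3EI) + L₂/(3EI) = 3.6/EI.
Compatibility: M_B·(L₁+L₂)/(3EI) = θ_0, giving M_B = 123.9 kN·m (hogging).
Span BC, ΣM about C: R_B^{BC}·5 = 40 + 123.9, so R_B^{BC} = 32.78 kN and R_C = 16 − 32.78 = -16.78 kN.

R_C = -16.78 kN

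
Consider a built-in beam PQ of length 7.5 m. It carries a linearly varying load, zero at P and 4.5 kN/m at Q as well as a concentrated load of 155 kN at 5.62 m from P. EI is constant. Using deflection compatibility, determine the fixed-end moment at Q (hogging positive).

M_Q = 176.3 kN·m

Release both end moments; the primary structure is a simply-supported span PQ with redundants M_P and M_Q.
On the primary (simply-supported) span, the end slopes from the loading are:
  at P: triangular load, peak 4.5: 7w₀L³/(360EI) = 36.91/EI
  at Q: triangular load, peak 4.5: w₀L³/(45EI) = 42.19/EI
  at P: point load 155 at a = 5.62: Pab(L + b)/(6LEI) = 341.4/EI
  at Q: point load 155 at a = 5.62: Pab(L + a)/(6LEI) = 477.5/EI
  θ_P0 = 378.3/EI,  θ_Q0 = 519.7/EI
Flexibility coefficients: a unit moment at one end gives L/(3EI) there and L/(6EI) at the far end, so f₁₁ = f₂₂ = 2.5/EI and f₁₂ = f₂₁ = 1.25/EI.
Compatibility — zero rotation at each built-in end:
  2.5 M_P + 1.25 M_Q = 378.3
  1.25 M_P + 2.5 M_Q = 519.7
Solving the pair gives M_P = 63.17 kN·m and M_Q = 176.3 kN·m (hogging).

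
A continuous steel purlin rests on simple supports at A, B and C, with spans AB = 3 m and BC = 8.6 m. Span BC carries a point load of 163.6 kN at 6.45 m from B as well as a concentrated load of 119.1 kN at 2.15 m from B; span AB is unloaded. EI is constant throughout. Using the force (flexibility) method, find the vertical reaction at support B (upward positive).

R_B = 241.2 kN

Take M_B as the redundant. Released structure: two simple spans AB and BC with a hinge at B.
Discontinuity in slope at B on the released structure — sum the simple-span end rotations:
  span BC: point load 163.6 at a = 6.45: Pab(L + b)/(6LEI) = 472.7/EI
  span BC: point load 119.1 at a = 2.15: Pab(L + b)/(6LEI) = 481.7/EI
  relative rotation θ_0 = (0 + 954.4)/EI = 954.4/EI
A unit hogging moment at B produces rotation L₁/(3EI) + L₂/(3EI) = 3.867/EI.
Slope continuity at B: θ_0 = M_B·3.867/EI, so M_B = 954.4/3.867 = 246.8 kN·m (hogging).
Span AB, ΣM about A with M_B applied at B: R_B^{AB}·3 = 0 + 246.8, so R_B^{AB} = 82.27 kN and R_A = 0 − 82.27 = -82.27 kN.
Span BC, ΣM about C: R_B^{BC}·8.6 = 1120 + 246.8, so R_B^{BC} = 158.9 kN and R_C = 282.7 − 158.9 = 123.8 kN.
R_B = 82.27 + 158.9 = 241.2 kN.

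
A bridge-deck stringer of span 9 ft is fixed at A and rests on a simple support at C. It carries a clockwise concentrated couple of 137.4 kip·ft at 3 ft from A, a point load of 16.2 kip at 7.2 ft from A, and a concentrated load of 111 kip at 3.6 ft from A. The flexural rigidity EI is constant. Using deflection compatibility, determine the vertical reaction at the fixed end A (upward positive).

Choose R_C as the redundant. The primary structure is the cantilever fixed at A.
Downward deflection at the released point C due to the loads:
  clockwise couple 137.4 at a = 3: M₀a(2L − a)/(2EI) = 3092/EI
  point load 16.2 at a = 7.2: Pa²(3L − a)/(6EI) = 2771/EI
  point load 111 at a = 3.6: Pa²(3L − a)/(6EI) = 5610/EI
  δ_0 = 11473/EI
Flexibility coefficient — unit upward force at C: δ_{CC} = L³/(3EI) = 243/EI.
The prop prevents deflection at C: R_C = δ_0/δ_{CC} = 11473/243 = 47.22 kip.
Vertical equilibrium: R_A = ΣP − R_C = 127.2 − 47.22 = 79.98 kip.

R_A = 79.98 kip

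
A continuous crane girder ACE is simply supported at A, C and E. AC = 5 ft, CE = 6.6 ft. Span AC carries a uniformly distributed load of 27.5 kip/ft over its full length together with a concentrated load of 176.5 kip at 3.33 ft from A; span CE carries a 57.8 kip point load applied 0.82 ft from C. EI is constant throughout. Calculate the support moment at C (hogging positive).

Insert a hinge at C; M_C is the redundant, and each span becomes simply supported.
End slopes at the hinge C, treating each span as simply supported:
  span AC: UDL 27.5: wL³/(24EI) = 143.2/EI
  span AC: point load 176.5 at a = 3.33: Pab(L + a)/(6LEI) = 272.5/EI
  span CE: point load 57.8 at a = 0.82: Pab(L + b)/(6LEI) = 85.64/EI
  relative rotation θ_0 = (415.8 + 85.64)/EI = 501.4/EI
A unit hogging moment at C produces rotation L₁/(3EI) + L₂/(3EI) = 3.867/EI.
Compatibility: M_C·(L₁+L₂)/(3EI) = θ_0, giving M_C = 129.7 kip·ft (hogging).

M_C = 129.7 kip·ft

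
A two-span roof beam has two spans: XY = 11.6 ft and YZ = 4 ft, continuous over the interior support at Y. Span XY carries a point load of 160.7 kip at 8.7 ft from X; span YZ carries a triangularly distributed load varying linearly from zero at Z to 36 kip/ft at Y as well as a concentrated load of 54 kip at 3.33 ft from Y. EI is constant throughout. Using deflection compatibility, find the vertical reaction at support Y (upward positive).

R_Y = 258.9 kip

Release continuity at Y by inserting a hinge; the redundant is the internal moment M_Y. The primary structure is two simply-supported spans XY and YZ.
Discontinuity in slope at Y on the released structure — sum the simple-span end rotations:
  span XY: point load 160.7 at a = 8.7: Pab(L + a)/(6LEI) = 1183/EI
  span YZ: triangular load, peak 36: w₀L³/(45EI) = 51.2/EI
  span YZ: point load 54 at a = 3.33: Pab(L + b)/(6LEI) = 23.44/EI
  relative rotation θ_0 = (1183 + 74.64)/EI = 1257/EI
A unit hogging moment at Y produces rotation L₁/(3EI) + L₂/(3EI) = 5.2/EI.
Slope continuity at Y: θ_0 = M_Y·5.2/EI, so M_Y = 1257/5.2 = 241.8 kip·ft (hogging).
Span XY, ΣM about X with M_Y applied at Y: R_Y^{XY}·11.6 = 1398 + 241.8, so R_Y^{XY} = 141.4 kip and R_X = 160.7 − 141.4 = 19.33 kip.
Span YZ, ΣM about Z: R_Y^{YZ}·4 = 228.2 + 241.8, so R_Y^{YZ} = 117.5 kip and R_Z = 126 − 117.5 = 8.513 kip.
R_Y = 141.4 + 117.5 = 258.9 kip.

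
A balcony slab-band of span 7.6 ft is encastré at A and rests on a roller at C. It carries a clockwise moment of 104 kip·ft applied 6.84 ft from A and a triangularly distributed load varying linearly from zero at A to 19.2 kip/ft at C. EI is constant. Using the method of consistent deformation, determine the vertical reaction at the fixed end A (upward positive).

Choose R_C as the redundant. The primary structure is the cantilever fixed at A.
Primary-structure tip deflection at C by superposition:
  clockwise couple 104 at a = 6.84: M₀a(2L − a)/(2EI) = 2973/EI
  triangular load, peak 19.2 at the free end: 11w₀L⁴/(120EI) = 5872/EI
  δ_0 = 8845/EI
Tip deflection under a unit load at C: L³/(3EI) = 146.3/EI.
Compatibility at C: δ_0 − R_C·δ_{CC} = 0, so R_C = 8845/146.3 = 60.45 kip.
Vertical equilibrium: R_A = ΣP − R_C = 72.96 − 60.45 = 12.51 kip.

R_A = 12.51 kip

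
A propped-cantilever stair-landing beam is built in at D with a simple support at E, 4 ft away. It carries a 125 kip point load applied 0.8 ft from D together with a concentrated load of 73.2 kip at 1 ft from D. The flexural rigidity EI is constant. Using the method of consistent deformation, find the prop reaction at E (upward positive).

Release the roller at E. Primary structure: cantilever fixed at D.
Free-end deflection of the primary structure under the applied loading (downward +):
  point load 125 at a = 0.8: Pa²(3L − a)/(6EI) = 149.3/EI
  point load 73.2 at a = 1: Pa²(3L − a)/(6EI) = 134.2/EI
  δ_0 = 283.5/EI
Flexibility coefficient — unit upward force at E: δ_{EE} = L³/(3EI) = 21.33/EI.
The prop prevents deflection at E: R_E = δ_0/δ_{EE} = 283.5/21.33 = 13.29 kip.

R_E = 13.29 kip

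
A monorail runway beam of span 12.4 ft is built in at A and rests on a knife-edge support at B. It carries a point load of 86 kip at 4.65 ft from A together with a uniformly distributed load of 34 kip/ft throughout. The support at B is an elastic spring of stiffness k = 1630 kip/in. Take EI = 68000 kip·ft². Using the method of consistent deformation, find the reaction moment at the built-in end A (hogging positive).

Remove the prop at B; the released (primary) structure is a cantilever built in at A.
Downward deflection at the released point B due to the loads:
  point load 86 at a = 4.65: Pa²(3L − a)/(6EI) = 10088/EI
  UDL 34: wL⁴/(8EI) = 100479/EI
  δ_0 = 110567/EI
Tip deflection under a unit load at B: L³/(3EI) = 635.5/EI.
With EI = 68000 kip·ft²: δ_0 = 1.626 ft and δ_{BB} = 0.009346 ft/kip.
Compatibility — the spring shortens by R_B/k under the reaction it provides: δ_0 − R_B·δ_{BB} = R_B/k. With 1/k = 1/(1630×12) ft/kip = 0.000051 ft/kip, R_B = δ_0 / (δ_{BB} + 1/k) = 1.626 / (0.009346 + 0.000051) = 173 kip.
Moment equilibrium about A: M_A = Σ(load moments about A) − R_B·L = 3014 − 173×12.4 = 868.3 kip·ft.

M_A = 868.3 kip·ft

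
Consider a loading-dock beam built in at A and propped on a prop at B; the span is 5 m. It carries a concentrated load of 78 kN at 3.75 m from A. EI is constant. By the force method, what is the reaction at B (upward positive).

R_B = 49.36 kN

Choose R_B as the redundant. The primary structure is the cantilever fixed at A.
Deflection at B on the released cantilever, summing each load's contribution:
  point load 78 at a = 3.75: Pa²(3L − a)/(6EI) = 2057/EI
Tip deflection under a unit load at B: L³/(3EI) = 41.67/EI.
Compatibility at B: δ_0 − R_B·δ_{BB} = 0, so R_B = 2057/41.67 = 49.36 kN.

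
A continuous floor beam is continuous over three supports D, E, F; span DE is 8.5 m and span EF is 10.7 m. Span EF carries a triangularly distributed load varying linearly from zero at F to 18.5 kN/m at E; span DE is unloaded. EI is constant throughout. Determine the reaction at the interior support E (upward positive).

Release continuity at E by inserting a hinge; the redundant is the internal moment M_E. The primary structure is two simply-supported spans DE and EF.
Discontinuity in slope at E on the released structure — sum the simple-span end rotations:
  span EF: triangular load, peak 18.5: w₀L³/(45EI) = 503.6/EI
  relative rotation θ_0 = (0 + 503.6)/EI = 503.6/EI
A unit hogging moment at E produces rotation L₁/(3EI) + L₂/(3EI) = 6.4/EI.
Compatibility: M_E·(L₁+L₂)/(3EI) = θ_0, giving M_E = 78.69 kN·m (hogging).
Span DE, ΣM about D with M_E applied at E: R_E^{DE}·8.5 = 0 + 78.69, so R_E^{DE} = 9.258 kN and R_D = 0 − 9.258 = -9.258 kN.
Span EF, ΣM about F: R_E^{EF}·10.7 = 706 + 78.69, so R_E^{EF} = 73.34 kN and R_F = 98.97 − 73.34 = 25.64 kN.
R_E = 9.258 + 73.34 = 82.6 kN.

R_E = 82.6 kN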